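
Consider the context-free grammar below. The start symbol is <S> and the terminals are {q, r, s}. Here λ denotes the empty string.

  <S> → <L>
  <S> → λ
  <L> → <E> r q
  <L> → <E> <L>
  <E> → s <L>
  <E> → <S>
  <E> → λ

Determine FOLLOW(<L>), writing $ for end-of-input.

FIRST(<S>) = {λ, r, s}  (via <L>)
FIRST(<E>) = {λ, r, s}  (via <S>)
FIRST(<L>) = {r, s}  (via <E> r q, <E> <L>)
FOLLOW(<S>) includes $ since <S> is the start symbol.
FOLLOW(<E>): in <L>→<E> r q, <E> is followed by r q with FIRST {r}; in <L>→<E> <L>, <E> is followed by <L> with FIRST {r, s}. Thus FOLLOW(<E>) = {r, s}.
FOLLOW(<S>): in <E>→<S>, the suffix after <S> is empty, so FOLLOW(<S>) ⊇ FOLLOW(<E>) = {r, s}. Thus FOLLOW(<S>) = {$, r, s}.
FOLLOW(<L>): in <S>→<L>, the suffix after <L> is empty, so FOLLOW(<L>) ⊇ FOLLOW(<S>) = {$, r, s}; in <L>→<E> <L>, the suffix after <L> is empty (adds nothing new); in <E>→s <L>, the suffix after <L> is empty, so FOLLOW(<L>) ⊇ FOLLOW(<E>) = {r, s}. Thus FOLLOW(<L>) = {$, r, s}.

{$, r, s}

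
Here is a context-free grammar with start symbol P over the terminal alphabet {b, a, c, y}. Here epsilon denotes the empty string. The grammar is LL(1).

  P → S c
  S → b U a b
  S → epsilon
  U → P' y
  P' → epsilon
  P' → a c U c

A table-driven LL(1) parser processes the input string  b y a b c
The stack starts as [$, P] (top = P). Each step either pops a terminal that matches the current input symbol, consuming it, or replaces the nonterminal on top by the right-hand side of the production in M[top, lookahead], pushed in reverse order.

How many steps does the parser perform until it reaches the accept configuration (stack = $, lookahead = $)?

9

     Stack         Input        Action
  1  $ P           b y a b c $  expand P → S c
  2  $ c S         b y a b c $  expand S → b U a b
  3  $ c b a U b   b y a b c $  match b
  4  $ c b a U     y a b c $    expand U → P' y
  5  $ c b a y P'  y a b c $    expand P' → epsilon
  6  $ c b a y     y a b c $    match y
  7  $ c b a       a b c $      match a
  8  $ c b         b c $        match b
  9  $ c           c $          match c
Accept reached after 9 steps.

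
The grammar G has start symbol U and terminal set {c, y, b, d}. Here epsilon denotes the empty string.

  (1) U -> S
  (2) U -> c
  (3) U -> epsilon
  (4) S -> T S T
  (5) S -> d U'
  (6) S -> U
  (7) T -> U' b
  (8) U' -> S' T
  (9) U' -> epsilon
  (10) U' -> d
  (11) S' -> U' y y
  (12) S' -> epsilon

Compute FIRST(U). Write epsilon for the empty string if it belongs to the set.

FIRST(U): from U->S we get {epsilon, b, c, d, y}; from U->c we get {c}; from U->epsilon we get {epsilon}. So FIRST(U) = {epsilon, b, c, d, y}.
FIRST(S): from S->T S T we get {b, d, y}; from S->d U' we get {d}; from S->U we get {epsilon, b, c, d, y}. So FIRST(S) = {epsilon, b, c, d, y}.
FIRST(T): from T->U' b we get {b, d, y}. So FIRST(T) = {b, d, y}.
FIRST(U'): from U'->S' T we get {b, d, y}; from U'->epsilon we get {epsilon}; from U'->d we get {d}. So FIRST(U') = {epsilon, b, d, y}.
FIRST(S'): from S'->U' y y we get {b, d, y}; from S'->epsilon we get {epsilon}. So FIRST(S') = {epsilon, b, d, y}.

{epsilon, b, c, d, y}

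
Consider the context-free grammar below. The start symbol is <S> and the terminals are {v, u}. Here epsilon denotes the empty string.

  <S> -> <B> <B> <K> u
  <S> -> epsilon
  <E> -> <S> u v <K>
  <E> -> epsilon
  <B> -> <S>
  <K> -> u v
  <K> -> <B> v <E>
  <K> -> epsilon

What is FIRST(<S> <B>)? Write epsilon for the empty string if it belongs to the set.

FIRST(<S>): from <S>-><B> <B> <K> u we get {u, v}; from <S>->epsilon we get {epsilon}. So FIRST(<S>) = {epsilon, u, v}.
FIRST(<E>): from <E>-><S> u v <K> we get {u, v}; from <E>->epsilon we get {epsilon}. So FIRST(<E>) = {epsilon, u, v}.
FIRST(<B>): from <B>-><S> we get {epsilon, u, v}. So FIRST(<B>) = {epsilon, u, v}.
FIRST(<K>): from <K>->u v we get {u}; from <K>-><B> v <E> we get {u, v}; from <K>->epsilon we get {epsilon}. So FIRST(<K>) = {epsilon, u, v}.
FIRST(<S> <B>): take FIRST of each symbol in turn, carrying on past any symbol whose FIRST contains epsilon; result {epsilon, u, v}.

{epsilon, u, v}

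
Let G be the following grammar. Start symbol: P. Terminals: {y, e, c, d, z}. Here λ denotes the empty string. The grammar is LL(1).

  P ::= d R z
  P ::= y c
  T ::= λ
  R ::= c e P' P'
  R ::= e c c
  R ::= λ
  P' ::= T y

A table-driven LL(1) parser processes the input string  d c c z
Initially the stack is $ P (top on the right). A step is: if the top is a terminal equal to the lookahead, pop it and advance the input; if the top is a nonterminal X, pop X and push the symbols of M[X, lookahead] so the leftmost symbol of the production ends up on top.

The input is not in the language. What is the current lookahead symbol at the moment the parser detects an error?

     Stack          Input      Action
  1  $ P            d c c z $  expand P ::= d R z
  2  $ z R d        d c c z $  match d
  3  $ z R          c c z $    expand R ::= c e P' P'
  4  $ z P' P' e c  c c z $    match c
  5  $ z P' P' e    c z $      error: top is terminal e but lookahead is c

c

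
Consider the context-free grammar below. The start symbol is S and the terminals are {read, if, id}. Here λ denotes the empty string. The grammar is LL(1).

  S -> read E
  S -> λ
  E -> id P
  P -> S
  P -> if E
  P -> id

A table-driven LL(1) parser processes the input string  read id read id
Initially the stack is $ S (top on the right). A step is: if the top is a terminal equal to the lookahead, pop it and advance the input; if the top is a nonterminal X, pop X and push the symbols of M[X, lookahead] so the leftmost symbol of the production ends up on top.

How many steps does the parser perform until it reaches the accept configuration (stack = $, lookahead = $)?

11

      Stack     Input              Action
   1  $ S       read id read id $  expand S -> read E
   2  $ E read  read id read id $  match read
   3  $ E       id read id $       expand E -> id P
   4  $ P id    id read id $       match id
   5  $ P       read id $          expand P -> S
   6  $ S       read id $          expand S -> read E
   7  $ E read  read id $          match read
   8  $ E       id $               expand E -> id P
   9  $ P id    id $               match id
  10  $ P       $                  expand P -> S
  11  $ S       $                  expand S -> λ
Accept reached after 11 steps.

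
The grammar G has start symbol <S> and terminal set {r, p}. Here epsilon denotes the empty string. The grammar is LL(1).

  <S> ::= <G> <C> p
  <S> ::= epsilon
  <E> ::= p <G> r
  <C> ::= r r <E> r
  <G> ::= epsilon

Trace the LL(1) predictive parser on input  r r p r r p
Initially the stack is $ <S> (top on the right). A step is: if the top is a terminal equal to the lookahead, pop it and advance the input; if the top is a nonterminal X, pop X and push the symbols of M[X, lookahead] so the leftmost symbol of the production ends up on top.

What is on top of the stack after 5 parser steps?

<E>

step 1: stack=$ <S>  input=r r p r r p $  — expand <S> ::= <G> <C> p
step 2: stack=$ p <C> <G>  input=r r p r r p $  — expand <G> ::= epsilon
step 3: stack=$ p <C>  input=r r p r r p $  — expand <C> ::= r r <E> r
step 4: stack=$ p r <E> r r  input=r r p r r p $  — match r
step 5: stack=$ p r <E> r  input=r p r r p $  — match r
Stack after step 5: $ p r <E> (top = <E>).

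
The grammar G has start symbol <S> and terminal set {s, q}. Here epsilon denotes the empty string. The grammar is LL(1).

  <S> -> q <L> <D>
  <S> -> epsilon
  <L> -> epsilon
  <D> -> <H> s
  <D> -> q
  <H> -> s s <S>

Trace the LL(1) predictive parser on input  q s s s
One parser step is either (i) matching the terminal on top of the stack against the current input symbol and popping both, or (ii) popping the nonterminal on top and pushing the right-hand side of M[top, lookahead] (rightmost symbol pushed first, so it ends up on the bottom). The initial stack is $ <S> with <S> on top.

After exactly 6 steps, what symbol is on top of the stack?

step 1: stack=$ <S>  input=q s s s $  — expand <S> -> q <L> <D>
step 2: stack=$ <D> <L> q  input=q s s s $  — match q
step 3: stack=$ <D> <L>  input=s s s $  — expand <L> -> epsilon
step 4: stack=$ <D>  input=s s s $  — expand <D> -> <H> s
step 5: stack=$ s <H>  input=s s s $  — expand <H> -> s s <S>
step 6: stack=$ s <S> s s  input=s s s $  — match s
Stack after step 6: $ s <S> s (top = s).

s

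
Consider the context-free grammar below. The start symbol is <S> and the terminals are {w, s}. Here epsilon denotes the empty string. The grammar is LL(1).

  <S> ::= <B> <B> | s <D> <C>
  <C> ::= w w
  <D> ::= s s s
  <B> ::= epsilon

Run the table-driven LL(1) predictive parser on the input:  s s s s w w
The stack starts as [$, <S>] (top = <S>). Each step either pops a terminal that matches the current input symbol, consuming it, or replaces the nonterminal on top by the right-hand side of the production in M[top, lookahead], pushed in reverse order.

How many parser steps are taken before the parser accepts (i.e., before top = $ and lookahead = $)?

9

     Stack        Input          Action
  1  $ <S>        s s s s w w $  expand <S> ::= s <D> <C>
  2  $ <C> <D> s  s s s s w w $  match s
  3  $ <C> <D>    s s s w w $    expand <D> ::= s s s
  4  $ <C> s s s  s s s w w $    match s
  5  $ <C> s s    s s w w $      match s
  6  $ <C> s      s w w $        match s
  7  $ <C>        w w $          expand <C> ::= w w
  8  $ w w        w w $          match w
  9  $ w          w $            match w
Accept reached after 9 steps.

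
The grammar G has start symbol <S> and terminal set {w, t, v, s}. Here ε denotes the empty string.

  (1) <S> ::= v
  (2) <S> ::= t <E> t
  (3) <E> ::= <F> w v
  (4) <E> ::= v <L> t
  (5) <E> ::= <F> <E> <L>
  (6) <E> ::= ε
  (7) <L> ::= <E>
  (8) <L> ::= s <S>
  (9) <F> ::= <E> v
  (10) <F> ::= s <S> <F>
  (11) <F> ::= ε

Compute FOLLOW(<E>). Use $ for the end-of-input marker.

FIRST(<S>) = {t, v}
FIRST(<E>) = {ε, s, v, w}  (via <F> w v, <F> <E> <L>)
FIRST(<L>) = {ε, s, v, w}  (via <E>)
FIRST(<F>) = {ε, s, v, w}  (via <E> v)
FOLLOW(<S>) includes $ since <S> is the start symbol.
FOLLOW(<S>): in <L>::=s <S>, the suffix after <S> is empty, so FOLLOW(<S>) ⊇ FOLLOW(<L>) = {s, t, v, w}; in <F>::=s <S> <F>, <S> is followed by <F> with FIRST {ε, s, v, w}; in <F>::=s <S> <F>, the suffix after <S> is nullable, so FOLLOW(<S>) ⊇ FOLLOW(<F>) = {s, t, v, w}. Thus FOLLOW(<S>) = {$, s, t, v, w}.
FOLLOW(<E>): in <S>::=t <E> t, <E> is followed by t with FIRST {t}; in <E>::=<F> <E> <L>, <E> is followed by <L> with FIRST {ε, s, v, w}; in <E>::=<F> <E> <L>, the suffix after <E> is nullable (adds nothing new); in <L>::=<E>, the suffix after <E> is empty, so FOLLOW(<E>) ⊇ FOLLOW(<L>) = {s, t, v, w}; in <F>::=<E> v, <E> is followed by v with FIRST {v}. Thus FOLLOW(<E>) = {s, t, v, w}.
FOLLOW(<L>): in <E>::=v <L> t, <L> is followed by t with FIRST {t}; in <E>::=<F> <E> <L>, the suffix after <L> is empty, so FOLLOW(<L>) ⊇ FOLLOW(<E>) = {s, t, v, w}. Thus FOLLOW(<L>) = {s, t, v, w}.
FOLLOW(<F>): in <E>::=<F> w v, <F> is followed by w v with FIRST {w}; in <E>::=<F> <E> <L>, <F> is followed by <E> <L> with FIRST {ε, s, v, w}; in <E>::=<F> <E> <L>, the suffix after <F> is nullable, so FOLLOW(<F>) ⊇ FOLLOW(<E>) = {s, t, v, w}; in <F>::=s <S> <F>, the suffix after <F> is empty (adds nothing new). Thus FOLLOW(<F>) = {s, t, v, w}.

{s, t, v, w}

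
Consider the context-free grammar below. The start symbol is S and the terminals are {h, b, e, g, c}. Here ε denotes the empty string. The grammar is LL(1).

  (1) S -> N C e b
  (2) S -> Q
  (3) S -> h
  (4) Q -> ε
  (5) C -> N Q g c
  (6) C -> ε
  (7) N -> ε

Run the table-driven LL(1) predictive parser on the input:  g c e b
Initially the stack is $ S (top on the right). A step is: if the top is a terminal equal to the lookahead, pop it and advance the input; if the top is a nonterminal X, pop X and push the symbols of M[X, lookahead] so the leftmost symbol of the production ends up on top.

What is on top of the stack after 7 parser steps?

e

step 1: stack=$ S  input=g c e b $  — expand S -> N C e b
step 2: stack=$ b e C N  input=g c e b $  — expand N -> ε
step 3: stack=$ b e C  input=g c e b $  — expand C -> N Q g c
step 4: stack=$ b e c g Q N  input=g c e b $  — expand N -> ε
step 5: stack=$ b e c g Q  input=g c e b $  — expand Q -> ε
step 6: stack=$ b e c g  input=g c e b $  — match g
step 7: stack=$ b e c  input=c e b $  — match c
Stack after step 7: $ b e (top = e).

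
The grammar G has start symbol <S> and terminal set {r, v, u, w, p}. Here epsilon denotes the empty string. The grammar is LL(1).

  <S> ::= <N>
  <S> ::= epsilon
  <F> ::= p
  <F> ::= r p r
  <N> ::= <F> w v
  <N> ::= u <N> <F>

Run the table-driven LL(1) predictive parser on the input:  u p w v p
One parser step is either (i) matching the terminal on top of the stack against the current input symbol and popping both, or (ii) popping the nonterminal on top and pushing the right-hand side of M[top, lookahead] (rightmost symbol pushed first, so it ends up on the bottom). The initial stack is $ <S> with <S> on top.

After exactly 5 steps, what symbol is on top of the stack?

p

step 1: stack=$ <S>  input=u p w v p $  — expand <S> ::= <N>
step 2: stack=$ <N>  input=u p w v p $  — expand <N> ::= u <N> <F>
step 3: stack=$ <F> <N> u  input=u p w v p $  — match u
step 4: stack=$ <F> <N>  input=p w v p $  — expand <N> ::= <F> w v
step 5: stack=$ <F> v w <F>  input=p w v p $  — expand <F> ::= p
Stack after step 5: $ <F> v w p (top = p).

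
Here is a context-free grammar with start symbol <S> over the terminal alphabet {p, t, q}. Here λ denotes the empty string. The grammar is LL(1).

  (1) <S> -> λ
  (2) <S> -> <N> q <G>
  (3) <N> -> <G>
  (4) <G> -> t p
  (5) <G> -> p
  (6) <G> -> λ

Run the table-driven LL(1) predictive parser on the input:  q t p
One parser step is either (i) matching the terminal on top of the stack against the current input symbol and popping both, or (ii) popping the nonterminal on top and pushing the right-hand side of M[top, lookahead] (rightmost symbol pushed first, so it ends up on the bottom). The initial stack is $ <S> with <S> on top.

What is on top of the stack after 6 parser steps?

step 1: stack=$ <S>  input=q t p $  — expand <S> -> <N> q <G>
step 2: stack=$ <G> q <N>  input=q t p $  — expand <N> -> <G>
step 3: stack=$ <G> q <G>  input=q t p $  — expand <G> -> λ
step 4: stack=$ <G> q  input=q t p $  — match q
step 5: stack=$ <G>  input=t p $  — expand <G> -> t p
step 6: stack=$ p t  input=t p $  — match t
Stack after step 6: $ p (top = p).

p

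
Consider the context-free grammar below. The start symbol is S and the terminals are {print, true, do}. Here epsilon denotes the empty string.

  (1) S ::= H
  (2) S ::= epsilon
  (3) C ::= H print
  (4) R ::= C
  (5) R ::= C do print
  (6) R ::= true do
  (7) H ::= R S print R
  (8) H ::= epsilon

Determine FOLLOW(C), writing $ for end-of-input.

FIRST(S): from S::=H we get {epsilon, print, true}; from S::=epsilon we get {epsilon}. So FIRST(S) = {epsilon, print, true}.
FIRST(C): from C::=H print we get {print, true}. So FIRST(C) = {print, true}.
FIRST(R): from R::=C we get {print, true}; from R::=C do print we get {print, true}; from R::=true do we get {true}. So FIRST(R) = {print, true}.
FIRST(H): from H::=R S print R we get {print, true}; from H::=epsilon we get {epsilon}. So FIRST(H) = {epsilon, print, true}.
FOLLOW(S) includes $ since S is the start symbol.
FOLLOW(S): in H::=R S print R, S is followed by print R with FIRST {print}. Thus FOLLOW(S) = {$, print}.
FOLLOW(H): in S::=H, the suffix after H is empty, so FOLLOW(H) ⊇ FOLLOW(S) = {$, print}; in C::=H print, H is followed by print with FIRST {print}. Thus FOLLOW(H) = {$, print}.
FOLLOW(R): in H::=R S print R (occurrence 1), R is followed by S print R with FIRST {print, true}; in H::=R S print R (occurrence 2), the suffix after R is empty, so FOLLOW(R) ⊇ FOLLOW(H) = {$, print}. Thus FOLLOW(R) = {$, print, true}.
FOLLOW(C): in R::=C, the suffix after C is empty, so FOLLOW(C) ⊇ FOLLOW(R) = {$, print, true}; in R::=C do print, C is followed by do print with FIRST {do}. Thus FOLLOW(C) = {$, do, print, true}.

{$, do, print, true}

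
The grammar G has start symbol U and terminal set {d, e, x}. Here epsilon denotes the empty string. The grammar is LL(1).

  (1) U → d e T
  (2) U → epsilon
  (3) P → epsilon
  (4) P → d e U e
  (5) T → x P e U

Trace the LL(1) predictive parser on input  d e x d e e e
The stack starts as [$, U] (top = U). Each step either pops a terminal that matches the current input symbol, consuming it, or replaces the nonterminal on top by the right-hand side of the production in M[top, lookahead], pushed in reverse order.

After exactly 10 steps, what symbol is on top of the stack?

step 1: stack=$ U  input=d e x d e e e $  — expand U → d e T
step 2: stack=$ T e d  input=d e x d e e e $  — match d
step 3: stack=$ T e  input=e x d e e e $  — match e
step 4: stack=$ T  input=x d e e e $  — expand T → x P e U
step 5: stack=$ U e P x  input=x d e e e $  — match x
step 6: stack=$ U e P  input=d e e e $  — expand P → d e U e
step 7: stack=$ U e e U e d  input=d e e e $  — match d
step 8: stack=$ U e e U e  input=e e e $  — match e
step 9: stack=$ U e e U  input=e e $  — expand U → epsilon
step 10: stack=$ U e e  input=e e $  — match e
Stack after step 10: $ U e (top = e).

e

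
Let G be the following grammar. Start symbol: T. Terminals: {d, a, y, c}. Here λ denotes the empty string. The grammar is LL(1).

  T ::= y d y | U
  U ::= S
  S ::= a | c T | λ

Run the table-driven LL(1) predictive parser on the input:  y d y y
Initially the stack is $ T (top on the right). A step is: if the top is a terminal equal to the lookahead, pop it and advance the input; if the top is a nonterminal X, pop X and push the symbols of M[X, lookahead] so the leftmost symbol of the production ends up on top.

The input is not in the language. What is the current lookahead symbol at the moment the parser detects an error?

step 1: stack=$ T  input=y d y y $  — expand T ::= y d y
step 2: stack=$ y d y  input=y d y y $  — match y
step 3: stack=$ y d  input=d y y $  — match d
step 4: stack=$ y  input=y y $  — match y
step 5: stack=$  input=y $  — error: stack empty but input remains

y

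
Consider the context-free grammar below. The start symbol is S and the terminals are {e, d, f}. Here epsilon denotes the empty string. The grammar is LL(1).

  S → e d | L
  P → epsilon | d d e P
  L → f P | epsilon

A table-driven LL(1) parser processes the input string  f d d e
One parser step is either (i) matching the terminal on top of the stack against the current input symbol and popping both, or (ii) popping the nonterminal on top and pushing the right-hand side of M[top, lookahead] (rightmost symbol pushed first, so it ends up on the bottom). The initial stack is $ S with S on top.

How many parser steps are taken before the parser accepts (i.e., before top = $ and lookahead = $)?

     Stack      Input      Action
  1  $ S        f d d e $  expand S → L
  2  $ L        f d d e $  expand L → f P
  3  $ P f      f d d e $  match f
  4  $ P        d d e $    expand P → d d e P
  5  $ P e d d  d d e $    match d
  6  $ P e d    d e $      match d
  7  $ P e      e $        match e
  8  $ P        $          expand P → epsilon
Accept reached after 8 steps.

8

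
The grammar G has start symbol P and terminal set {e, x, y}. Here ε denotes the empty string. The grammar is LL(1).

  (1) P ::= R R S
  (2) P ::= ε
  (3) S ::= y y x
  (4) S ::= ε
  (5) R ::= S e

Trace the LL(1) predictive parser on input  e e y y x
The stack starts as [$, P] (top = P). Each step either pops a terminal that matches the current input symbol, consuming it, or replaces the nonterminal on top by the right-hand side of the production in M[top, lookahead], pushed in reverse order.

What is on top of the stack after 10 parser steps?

x

step 1: stack=$ P  input=e e y y x $  — expand P ::= R R S
step 2: stack=$ S R R  input=e e y y x $  — expand R ::= S e
step 3: stack=$ S R e S  input=e e y y x $  — expand S ::= ε
step 4: stack=$ S R e  input=e e y y x $  — match e
step 5: stack=$ S R  input=e y y x $  — expand R ::= S e
step 6: stack=$ S e S  input=e y y x $  — expand S ::= ε
step 7: stack=$ S e  input=e y y x $  — match e
step 8: stack=$ S  input=y y x $  — expand S ::= y y x
step 9: stack=$ x y y  input=y y x $  — match y
step 10: stack=$ x y  input=y x $  — match y
Stack after step 10: $ x (top = x).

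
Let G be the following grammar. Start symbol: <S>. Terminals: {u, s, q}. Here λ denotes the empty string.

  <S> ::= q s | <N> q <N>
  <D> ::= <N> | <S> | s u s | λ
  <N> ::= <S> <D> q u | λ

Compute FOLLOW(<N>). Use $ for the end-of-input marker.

{$, q, s}

FIRST(<S>) = {q}  (via <N> q <N>)
FIRST(<N>) = {λ, q}  (via <S> <D> q u)
FIRST(<D>) = {λ, q, s}  (via <N>, <S>)
FOLLOW(<S>) includes $ since <S> is the start symbol.
FOLLOW(<D>): in <N>::=<S> <D> q u, <D> is followed by q u with FIRST {q}. Thus FOLLOW(<D>) = {q}.
FOLLOW(<S>): in <D>::=<S>, the suffix after <S> is empty, so FOLLOW(<S>) ⊇ FOLLOW(<D>) = {q}; in <N>::=<S> <D> q u, <S> is followed by <D> q u with FIRST {q, s}. Thus FOLLOW(<S>) = {$, q, s}.
FOLLOW(<N>): in <S>::=<N> q <N> (occurrence 1), <N> is followed by q <N> with FIRST {q}; in <S>::=<N> q <N> (occurrence 2), the suffix after <N> is empty, so FOLLOW(<N>) ⊇ FOLLOW(<S>) = {$, q, s}; in <D>::=<N>, the suffix after <N> is empty, so FOLLOW(<N>) ⊇ FOLLOW(<D>) = {q}. Thus FOLLOW(<N>) = {$, q, s}.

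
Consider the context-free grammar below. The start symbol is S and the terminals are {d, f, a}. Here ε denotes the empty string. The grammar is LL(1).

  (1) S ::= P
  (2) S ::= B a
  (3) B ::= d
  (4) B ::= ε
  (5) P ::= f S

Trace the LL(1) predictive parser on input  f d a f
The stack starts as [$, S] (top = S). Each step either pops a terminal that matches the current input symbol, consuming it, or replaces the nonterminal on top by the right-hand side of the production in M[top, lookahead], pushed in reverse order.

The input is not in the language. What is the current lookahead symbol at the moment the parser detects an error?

f

     Stack  Input      Action
  1  $ S    f d a f $  expand S ::= P
  2  $ P    f d a f $  expand P ::= f S
  3  $ S f  f d a f $  match f
  4  $ S    d a f $    expand S ::= B a
  5  $ a B  d a f $    expand B ::= d
  6  $ a d  d a f $    match d
  7  $ a    a f $      match a
  8  $      f $        error: stack empty but input remains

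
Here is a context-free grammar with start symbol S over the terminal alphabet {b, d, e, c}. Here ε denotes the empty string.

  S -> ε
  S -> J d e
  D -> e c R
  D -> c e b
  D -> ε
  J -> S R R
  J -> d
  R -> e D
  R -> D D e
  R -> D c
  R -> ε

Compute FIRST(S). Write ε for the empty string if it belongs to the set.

{ε, c, d, e}

FIRST(D): from D->e c R we get {e}; from D->c e b we get {c}; from D->ε we get {ε}. So FIRST(D) = {ε, c, e}.
FIRST(R): from R->e D we get {e}; from R->D D e we get {c, e}; from R->D c we get {c, e}; from R->ε we get {ε}. So FIRST(R) = {ε, c, e}.
FIRST(S): from S->ε we get {ε}; from S->J d e we get {c, d, e}. So FIRST(S) = {ε, c, d, e}.
FIRST(J): from J->S R R we get {ε, c, d, e}; from J->d we get {d}. So FIRST(J) = {ε, c, d, e}.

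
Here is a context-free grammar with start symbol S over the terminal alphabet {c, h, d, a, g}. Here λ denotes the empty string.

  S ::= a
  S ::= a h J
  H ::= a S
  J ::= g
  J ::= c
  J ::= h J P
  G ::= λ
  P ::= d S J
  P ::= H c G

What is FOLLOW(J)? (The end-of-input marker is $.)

FIRST(S): from S::=a we get {a}; from S::=a h J we get {a}. So FIRST(S) = {a}.
FIRST(H): from H::=a S we get {a}. So FIRST(H) = {a}.
FIRST(J): from J::=g we get {g}; from J::=c we get {c}; from J::=h J P we get {h}. So FIRST(J) = {c, g, h}.
FIRST(G): from G::=λ we get {λ}. So FIRST(G) = {λ}.
FIRST(P): from P::=d S J we get {d}; from P::=H c G we get {a}. So FIRST(P) = {a, d}.
FOLLOW(S) includes $ since S is the start symbol.
FOLLOW(H): in P::=H c G, H is followed by c G with FIRST {c}. Thus FOLLOW(H) = {c}.
FOLLOW(S): in H::=a S, the suffix after S is empty, so FOLLOW(S) ⊇ FOLLOW(H) = {c}; in P::=d S J, S is followed by J with FIRST {c, g, h}. Thus FOLLOW(S) = {$, c, g, h}.
FOLLOW(J): in S::=a h J, the suffix after J is empty, so FOLLOW(J) ⊇ FOLLOW(S) = {$, c, g, h}; in J::=h J P, J is followed by P with FIRST {a, d}; in P::=d S J, the suffix after J is empty, so FOLLOW(J) ⊇ FOLLOW(P) = {$, a, c, d, g, h}. Thus FOLLOW(J) = {$, a, c, d, g, h}.
FOLLOW(P): in J::=h J P, the suffix after P is empty, so FOLLOW(P) ⊇ FOLLOW(J) = {$, a, c, d, g, h}. Thus FOLLOW(P) = {$, a, c, d, g, h}.
FOLLOW(G): in P::=H c G, the suffix after G is empty, so FOLLOW(G) ⊇ FOLLOW(P) = {$, a, c, d, g, h}. Thus FOLLOW(G) = {$, a, c, d, g, h}.

{$, a, c, d, g, h}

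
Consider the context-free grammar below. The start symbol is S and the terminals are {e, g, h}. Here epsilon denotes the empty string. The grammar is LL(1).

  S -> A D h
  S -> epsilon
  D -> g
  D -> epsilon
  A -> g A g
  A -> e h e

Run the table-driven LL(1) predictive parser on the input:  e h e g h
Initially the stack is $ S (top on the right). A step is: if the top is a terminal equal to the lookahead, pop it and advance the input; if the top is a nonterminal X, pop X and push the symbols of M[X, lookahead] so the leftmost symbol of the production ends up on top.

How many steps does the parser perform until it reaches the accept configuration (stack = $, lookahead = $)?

step 1: stack=$ S  input=e h e g h $  — expand S -> A D h
step 2: stack=$ h D A  input=e h e g h $  — expand A -> e h e
step 3: stack=$ h D e h e  input=e h e g h $  — match e
step 4: stack=$ h D e h  input=h e g h $  — match h
step 5: stack=$ h D e  input=e g h $  — match e
step 6: stack=$ h D  input=g h $  — expand D -> g
step 7: stack=$ h g  input=g h $  — match g
step 8: stack=$ h  input=h $  — match h
Accept reached after 8 steps.

8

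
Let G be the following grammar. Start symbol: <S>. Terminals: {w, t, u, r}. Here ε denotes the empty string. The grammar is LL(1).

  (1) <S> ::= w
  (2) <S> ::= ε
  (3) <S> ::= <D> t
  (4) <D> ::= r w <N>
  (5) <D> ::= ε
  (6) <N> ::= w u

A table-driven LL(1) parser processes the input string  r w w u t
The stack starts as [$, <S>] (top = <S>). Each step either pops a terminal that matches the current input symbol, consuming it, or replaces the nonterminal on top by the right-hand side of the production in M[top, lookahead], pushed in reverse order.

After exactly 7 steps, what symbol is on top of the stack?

     Stack        Input        Action
  1  $ <S>        r w w u t $  expand <S> ::= <D> t
  2  $ t <D>      r w w u t $  expand <D> ::= r w <N>
  3  $ t <N> w r  r w w u t $  match r
  4  $ t <N> w    w w u t $    match w
  5  $ t <N>      w u t $      expand <N> ::= w u
  6  $ t u w      w u t $      match w
  7  $ t u        u t $        match u
Stack after step 7: $ t (top = t).

t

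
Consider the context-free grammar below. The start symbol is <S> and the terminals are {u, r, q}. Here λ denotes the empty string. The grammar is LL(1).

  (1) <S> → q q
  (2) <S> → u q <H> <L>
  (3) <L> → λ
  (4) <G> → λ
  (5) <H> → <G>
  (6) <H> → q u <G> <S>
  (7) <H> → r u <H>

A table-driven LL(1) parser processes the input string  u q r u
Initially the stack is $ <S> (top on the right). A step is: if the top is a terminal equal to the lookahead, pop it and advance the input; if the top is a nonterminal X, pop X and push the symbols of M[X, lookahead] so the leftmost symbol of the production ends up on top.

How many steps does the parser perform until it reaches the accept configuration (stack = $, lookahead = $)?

     Stack          Input      Action
  1  $ <S>          u q r u $  expand <S> → u q <H> <L>
  2  $ <L> <H> q u  u q r u $  match u
  3  $ <L> <H> q    q r u $    match q
  4  $ <L> <H>      r u $      expand <H> → r u <H>
  5  $ <L> <H> u r  r u $      match r
  6  $ <L> <H> u    u $        match u
  7  $ <L> <H>      $          expand <H> → <G>
  8  $ <L> <G>      $          expand <G> → λ
  9  $ <L>          $          expand <L> → λ
Accept reached after 9 steps.

9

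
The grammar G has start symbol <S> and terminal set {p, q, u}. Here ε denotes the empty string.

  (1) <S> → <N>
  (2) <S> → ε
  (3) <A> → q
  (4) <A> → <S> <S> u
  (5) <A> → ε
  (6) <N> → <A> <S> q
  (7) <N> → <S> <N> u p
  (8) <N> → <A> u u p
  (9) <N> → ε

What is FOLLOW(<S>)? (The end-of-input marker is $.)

FIRST(<S>) = {ε, q, u}  (via <N>)
FIRST(<A>) = {ε, q, u}  (via <S> <S> u)
FIRST(<N>) = {ε, q, u}  (via <A> <S> q, <S> <N> u p, <A> u u p)
FOLLOW(<S>) includes $ since <S> is the start symbol.
FOLLOW(<S>): in <A>→<S> <S> u (occurrence 1), <S> is followed by <S> u with FIRST {q, u}; in <A>→<S> <S> u (occurrence 2), <S> is followed by u with FIRST {u}; in <N>→<A> <S> q, <S> is followed by q with FIRST {q}; in <N>→<S> <N> u p, <S> is followed by <N> u p with FIRST {q, u}. Thus FOLLOW(<S>) = {$, q, u}.
FOLLOW(<A>): in <N>→<A> <S> q, <A> is followed by <S> q with FIRST {q, u}; in <N>→<A> u u p, <A> is followed by u u p with FIRST {u}. Thus FOLLOW(<A>) = {q, u}.
FOLLOW(<N>): in <S>→<N>, the suffix after <N> is empty, so FOLLOW(<N>) ⊇ FOLLOW(<S>) = {$, q, u}; in <N>→<S> <N> u p, <N> is followed by u p with FIRST {u}. Thus FOLLOW(<N>) = {$, q, u}.

{$, q, u}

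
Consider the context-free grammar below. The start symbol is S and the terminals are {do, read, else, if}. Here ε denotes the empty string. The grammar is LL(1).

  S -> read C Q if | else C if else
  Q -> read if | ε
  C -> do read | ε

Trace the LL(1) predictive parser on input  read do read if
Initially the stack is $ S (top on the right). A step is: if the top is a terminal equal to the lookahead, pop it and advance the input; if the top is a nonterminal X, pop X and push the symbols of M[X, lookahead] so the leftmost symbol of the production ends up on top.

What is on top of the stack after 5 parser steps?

     Stack           Input              Action
  1  $ S             read do read if $  expand S -> read C Q if
  2  $ if Q C read   read do read if $  match read
  3  $ if Q C        do read if $       expand C -> do read
  4  $ if Q read do  do read if $       match do
  5  $ if Q read     read if $          match read
Stack after step 5: $ if Q (top = Q).

Q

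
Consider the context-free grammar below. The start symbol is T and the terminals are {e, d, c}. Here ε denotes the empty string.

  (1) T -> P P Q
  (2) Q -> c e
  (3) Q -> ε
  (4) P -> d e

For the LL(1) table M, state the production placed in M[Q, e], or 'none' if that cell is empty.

none

FIRST(Q): from Q->c e we get {c}; from Q->ε we get {ε}. So FIRST(Q) = {ε, c}.
FIRST(P): from P->d e we get {d}. So FIRST(P) = {d}.
FIRST(T): from T->P P Q we get {d}. So FIRST(T) = {d}.
FOLLOW(T) includes $ since T is the start symbol.
FOLLOW(T): T appears on no right-hand side. Thus FOLLOW(T) = {$}.
FOLLOW(Q): in T->P P Q, the suffix after Q is empty, so FOLLOW(Q) ⊇ FOLLOW(T) = {$}. Thus FOLLOW(Q) = {$}.
For Q -> c e: FIRST(c e) = {c}, so it goes in M[Q, t] for t ∈ {c}.
For Q -> ε: FIRST(ε) = {ε}, so it goes in M[Q, t] for t ∈ {}; since ε ∈ FIRST, also for every t ∈ FOLLOW(Q) = {$}.
None of these place a production in M[Q, e].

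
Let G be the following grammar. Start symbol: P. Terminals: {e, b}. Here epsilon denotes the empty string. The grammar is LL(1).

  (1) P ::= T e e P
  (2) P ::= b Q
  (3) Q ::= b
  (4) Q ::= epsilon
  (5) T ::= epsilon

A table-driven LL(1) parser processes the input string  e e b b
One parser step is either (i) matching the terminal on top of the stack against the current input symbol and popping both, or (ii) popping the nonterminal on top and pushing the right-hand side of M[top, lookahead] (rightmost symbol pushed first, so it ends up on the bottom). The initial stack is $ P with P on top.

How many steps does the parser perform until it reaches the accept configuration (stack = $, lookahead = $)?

8

     Stack      Input      Action
  1  $ P        e e b b $  expand P ::= T e e P
  2  $ P e e T  e e b b $  expand T ::= epsilon
  3  $ P e e    e e b b $  match e
  4  $ P e      e b b $    match e
  5  $ P        b b $      expand P ::= b Q
  6  $ Q b      b b $      match b
  7  $ Q        b $        expand Q ::= b
  8  $ b        b $        match b
Accept reached after 8 steps.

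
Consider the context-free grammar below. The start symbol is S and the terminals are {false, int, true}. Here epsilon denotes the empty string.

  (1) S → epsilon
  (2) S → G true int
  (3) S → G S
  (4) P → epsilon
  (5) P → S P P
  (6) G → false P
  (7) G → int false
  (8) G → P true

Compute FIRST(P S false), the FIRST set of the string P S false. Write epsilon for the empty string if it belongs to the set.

{false, int, true}

FIRST(S): from S→epsilon we get {epsilon}; from S→G true int we get {false, int, true}; from S→G S we get {false, int, true}. So FIRST(S) = {epsilon, false, int, true}.
FIRST(P): from P→epsilon we get {epsilon}; from P→S P P we get {epsilon, false, int, true}. So FIRST(P) = {epsilon, false, int, true}.
FIRST(G): from G→false P we get {false}; from G→int false we get {int}; from G→P true we get {false, int, true}. So FIRST(G) = {false, int, true}.
FIRST(P S false): take FIRST of each symbol in turn, carrying on past any symbol whose FIRST contains epsilon; result {false, int, true}.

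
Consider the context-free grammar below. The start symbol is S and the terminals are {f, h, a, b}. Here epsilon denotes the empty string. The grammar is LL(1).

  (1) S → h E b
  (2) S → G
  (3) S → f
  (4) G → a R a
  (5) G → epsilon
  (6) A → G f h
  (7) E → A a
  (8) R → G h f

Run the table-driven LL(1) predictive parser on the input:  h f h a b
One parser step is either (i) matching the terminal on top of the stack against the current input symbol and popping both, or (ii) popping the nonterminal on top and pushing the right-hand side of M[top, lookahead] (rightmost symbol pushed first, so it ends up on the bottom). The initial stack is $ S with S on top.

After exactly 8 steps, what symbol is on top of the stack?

step 1: stack=$ S  input=h f h a b $  — expand S → h E b
step 2: stack=$ b E h  input=h f h a b $  — match h
step 3: stack=$ b E  input=f h a b $  — expand E → A a
step 4: stack=$ b a A  input=f h a b $  — expand A → G f h
step 5: stack=$ b a h f G  input=f h a b $  — expand G → epsilon
step 6: stack=$ b a h f  input=f h a b $  — match f
step 7: stack=$ b a h  input=h a b $  — match h
step 8: stack=$ b a  input=a b $  — match a
Stack after step 8: $ b (top = b).

b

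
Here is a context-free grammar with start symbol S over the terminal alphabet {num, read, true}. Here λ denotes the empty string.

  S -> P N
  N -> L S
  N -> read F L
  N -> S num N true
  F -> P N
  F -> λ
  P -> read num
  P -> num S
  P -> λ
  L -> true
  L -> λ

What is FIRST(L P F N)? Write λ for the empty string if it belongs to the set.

FIRST(P) = {λ, num, read}
FIRST(L) = {λ, true}
FIRST(S) = {num, read, true}  (via P N)
FIRST(N) = {num, read, true}  (via L S, S num N true)
FIRST(F) = {λ, num, read, true}  (via P N)
FIRST(L P F N): take FIRST of each symbol in turn, carrying on past any symbol whose FIRST contains λ; result {num, read, true}.

{num, read, true}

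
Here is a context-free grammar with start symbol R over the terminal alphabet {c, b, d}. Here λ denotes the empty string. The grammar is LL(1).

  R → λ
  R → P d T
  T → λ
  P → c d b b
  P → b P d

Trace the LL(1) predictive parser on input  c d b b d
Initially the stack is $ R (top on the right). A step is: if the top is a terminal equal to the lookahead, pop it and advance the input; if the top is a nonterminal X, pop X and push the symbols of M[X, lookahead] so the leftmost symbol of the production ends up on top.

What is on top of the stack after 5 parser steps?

b

step 1: stack=$ R  input=c d b b d $  — expand R → P d T
step 2: stack=$ T d P  input=c d b b d $  — expand P → c d b b
step 3: stack=$ T d b b d c  input=c d b b d $  — match c
step 4: stack=$ T d b b d  input=d b b d $  — match d
step 5: stack=$ T d b b  input=b b d $  — match b
Stack after step 5: $ T d b (top = b).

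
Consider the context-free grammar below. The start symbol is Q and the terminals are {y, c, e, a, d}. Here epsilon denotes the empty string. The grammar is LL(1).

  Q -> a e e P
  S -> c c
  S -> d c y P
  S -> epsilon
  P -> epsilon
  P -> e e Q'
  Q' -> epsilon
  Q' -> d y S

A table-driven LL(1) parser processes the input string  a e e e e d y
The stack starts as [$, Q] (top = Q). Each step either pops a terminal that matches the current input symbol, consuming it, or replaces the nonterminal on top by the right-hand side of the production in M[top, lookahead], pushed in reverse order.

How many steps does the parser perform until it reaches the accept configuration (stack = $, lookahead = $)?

11

      Stack      Input            Action
   1  $ Q        a e e e e d y $  expand Q -> a e e P
   2  $ P e e a  a e e e e d y $  match a
   3  $ P e e    e e e e d y $    match e
   4  $ P e      e e e d y $      match e
   5  $ P        e e d y $        expand P -> e e Q'
   6  $ Q' e e   e e d y $        match e
   7  $ Q' e     e d y $          match e
   8  $ Q'       d y $            expand Q' -> d y S
   9  $ S y d    d y $            match d
  10  $ S y      y $              match y
  11  $ S        $                expand S -> epsilon
Accept reached after 11 steps.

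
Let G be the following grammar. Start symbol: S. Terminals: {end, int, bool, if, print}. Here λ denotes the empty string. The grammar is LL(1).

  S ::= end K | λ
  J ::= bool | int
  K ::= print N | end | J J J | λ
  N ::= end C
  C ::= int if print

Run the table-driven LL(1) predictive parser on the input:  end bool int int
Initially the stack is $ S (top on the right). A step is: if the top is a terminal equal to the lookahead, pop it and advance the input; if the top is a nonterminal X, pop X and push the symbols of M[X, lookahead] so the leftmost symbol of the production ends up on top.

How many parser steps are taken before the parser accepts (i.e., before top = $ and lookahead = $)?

step 1: stack=$ S  input=end bool int int $  — expand S ::= end K
step 2: stack=$ K end  input=end bool int int $  — match end
step 3: stack=$ K  input=bool int int $  — expand K ::= J J J
step 4: stack=$ J J J  input=bool int int $  — expand J ::= bool
step 5: stack=$ J J bool  input=bool int int $  — match bool
step 6: stack=$ J J  input=int int $  — expand J ::= int
step 7: stack=$ J int  input=int int $  — match int
step 8: stack=$ J  input=int $  — expand J ::= int
step 9: stack=$ int  input=int $  — match int
Accept reached after 9 steps.

9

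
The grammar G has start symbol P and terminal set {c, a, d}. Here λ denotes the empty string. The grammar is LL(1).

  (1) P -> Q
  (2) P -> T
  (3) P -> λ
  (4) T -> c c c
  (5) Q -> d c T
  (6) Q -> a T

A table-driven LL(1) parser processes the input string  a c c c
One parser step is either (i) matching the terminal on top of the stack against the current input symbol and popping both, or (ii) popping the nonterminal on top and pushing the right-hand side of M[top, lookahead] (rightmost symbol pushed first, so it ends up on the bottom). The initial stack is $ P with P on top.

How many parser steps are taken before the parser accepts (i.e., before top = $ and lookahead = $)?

step 1: stack=$ P  input=a c c c $  — expand P -> Q
step 2: stack=$ Q  input=a c c c $  — expand Q -> a T
step 3: stack=$ T a  input=a c c c $  — match a
step 4: stack=$ T  input=c c c $  — expand T -> c c c
step 5: stack=$ c c c  input=c c c $  — match c
step 6: stack=$ c c  input=c c $  — match c
step 7: stack=$ c  input=c $  — match c
Accept reached after 7 steps.

7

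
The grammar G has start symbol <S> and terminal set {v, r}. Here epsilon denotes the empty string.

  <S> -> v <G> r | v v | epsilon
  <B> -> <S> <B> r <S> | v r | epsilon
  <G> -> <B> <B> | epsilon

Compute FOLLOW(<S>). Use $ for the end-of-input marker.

FIRST(<S>) = {epsilon, v}
FIRST(<B>) = {epsilon, r, v}  (via <S> <B> r <S>)
FIRST(<G>) = {epsilon, r, v}  (via <B> <B>)
FOLLOW(<S>) includes $ since <S> is the start symbol.
FOLLOW(<G>): in <S>->v <G> r, <G> is followed by r with FIRST {r}. Thus FOLLOW(<G>) = {r}.
FOLLOW(<B>): in <B>-><S> <B> r <S>, <B> is followed by r <S> with FIRST {r}; in <G>-><B> <B> (occurrence 1), <B> is followed by <B> with FIRST {epsilon, r, v}; in <G>-><B> <B> (occurrence 1), the suffix after <B> is nullable, so FOLLOW(<B>) ⊇ FOLLOW(<G>) = {r}; in <G>-><B> <B> (occurrence 2), the suffix after <B> is empty, so FOLLOW(<B>) ⊇ FOLLOW(<G>) = {r}. Thus FOLLOW(<B>) = {r, v}.
FOLLOW(<S>): in <B>-><S> <B> r <S> (occurrence 1), <S> is followed by <B> r <S> with FIRST {r, v}; in <B>-><S> <B> r <S> (occurrence 2), the suffix after <S> is empty, so FOLLOW(<S>) ⊇ FOLLOW(<B>) = {r, v}. Thus FOLLOW(<S>) = {$, r, v}.

{$, r, v}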